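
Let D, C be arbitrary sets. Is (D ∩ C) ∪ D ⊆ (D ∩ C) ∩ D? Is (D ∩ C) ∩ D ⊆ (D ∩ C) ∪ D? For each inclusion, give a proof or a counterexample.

Only the reverse inclusion holds.

(⊆) This inclusion fails. Take D = {1}, C = ∅; then 1 ∈ (D ∩ C) ∪ D but 1 ∉ (D ∩ C) ∩ D.

(⊇) Let x ∈ (D ∩ C) ∩ D. Then x ∈ D ∩ C, from which x ∈ (D ∩ C) ∪ D.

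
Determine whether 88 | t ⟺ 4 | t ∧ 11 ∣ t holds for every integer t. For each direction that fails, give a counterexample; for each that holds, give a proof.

Only the forward direction holds.

(→) If 88 ∣ t, write t = 88q. Since 88 = 22·4, t = 4·(22q), so 4 ∣ t; and since 88 = 8·11, t = 11·(8q), so 11 ∣ t.

(←) This fails: take t = 44. Both 4 ∣ 44 and 11 ∣ 44, yet 44 is not a multiple of 88 (since 44 = 0·88 + 44), so 88 ∤ 44.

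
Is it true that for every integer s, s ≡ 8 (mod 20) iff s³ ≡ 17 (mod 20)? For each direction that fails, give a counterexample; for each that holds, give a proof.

(⇒) This fails: take s = 8. Then 8 ≡ 8 (mod 20), but 8³ = 512 ≡ 12 (mod 20), not 17.

(⇐) This fails: take s = 13. Then 13³ = 2197 ≡ 17 (mod 20), yet 13 ≡ 13 (mod 20), not 8.

Neither direction holds.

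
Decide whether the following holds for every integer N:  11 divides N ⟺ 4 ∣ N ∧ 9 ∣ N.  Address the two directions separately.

(⇒) This fails: take N = 11. Certainly 11 ∣ 11, but 4 ∤ 11.

(⇐) This fails: take N = 36. Both 4 ∣ 36 and 9 ∣ 36, yet 36 is not a multiple of 11 (since 36 = 3·11 + 3), so 11 ∤ 36.

Neither direction holds.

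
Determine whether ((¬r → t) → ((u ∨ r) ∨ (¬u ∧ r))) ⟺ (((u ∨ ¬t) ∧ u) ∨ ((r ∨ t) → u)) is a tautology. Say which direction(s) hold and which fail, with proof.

(→) This fails. Under u = F, r = T, t = F, the left side is true but the right side is false.

(←) Assume the antecedent. If u is true, the consequent reduces to true regardless of the other variables. If u is false, the antecedent forces (u = F, r = F, t = F), and the consequent holds there. Either way the consequent holds.

(⇒) fails; (⇐) holds.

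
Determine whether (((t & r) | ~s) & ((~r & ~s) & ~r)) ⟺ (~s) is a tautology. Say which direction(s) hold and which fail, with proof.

(⟹) Assume the antecedent. If s is true, the antecedent cannot hold. If s is false, ~s reduces to true regardless of the other variables. Either way ~s holds.

(⟸) This fails. Under s = F, t = F, r = T, the left side is false but the right side is true.

Not equivalent: only (⇒) holds.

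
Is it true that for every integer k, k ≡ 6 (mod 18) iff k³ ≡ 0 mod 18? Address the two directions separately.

Only the forward implication holds.

(⇒) Suppose k ≡ 6 (mod 18). Write k = 18j + 6. Then (18j + 6)³ = 5832j³ + 5832j² + 1944j + 216 = 18(324j³ + 324j² + 108j + 12) + 0, so k³ ≡ 0 (mod 18).

(⇐) This fails: take k = 0. Then 0³ = 0 ≡ 0 (mod 18), yet 0 ≡ 0 (mod 18), not 6.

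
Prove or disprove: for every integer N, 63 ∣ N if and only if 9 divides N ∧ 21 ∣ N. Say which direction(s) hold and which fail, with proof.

Forward direction. If 63 ∣ N, write N = 63q. Since 63 = 7·9, N = 9·(7q), so 9 ∣ N; and since 63 = 3·21, N = 21·(3q), so 21 ∣ N.

Converse. Suppose 9 ∣ N and 21 ∣ N. Any common multiple of 9 and 21 is a multiple of their lcm; here lcm(9, 21) = 9·21/gcd(9, 21) = 189/3 = 63, so 63 ∣ N.

Both directions hold; the statement is true.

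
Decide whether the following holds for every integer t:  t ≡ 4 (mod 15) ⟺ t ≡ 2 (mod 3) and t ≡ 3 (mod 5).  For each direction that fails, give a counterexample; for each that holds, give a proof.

(⇒) This fails: t = 4 gives 4 ≡ 4 (mod 15) but 4 ≡ 1 (mod 3), so the conjunction on the right does not hold.

(⇐) This fails: t = 8 satisfies both congruences on the right (8 ≡ 2 mod 3 and 8 ≡ 3 mod 5) yet 8 ≡ 8 (mod 15), not 4.

Neither implication holds.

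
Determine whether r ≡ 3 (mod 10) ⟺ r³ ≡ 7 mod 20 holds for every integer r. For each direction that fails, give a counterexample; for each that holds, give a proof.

Forward direction. This fails: take r = 13. Then 13 ≡ 3 (mod 10), but 13³ = 2197 ≡ 17 (mod 20), not 7.

Converse. The residues r modulo 20 with r³ ≡ 7 (mod 20) are exactly {3}, and each is ≡ 3 (mod 10).

Not equivalent: only (⇐) holds.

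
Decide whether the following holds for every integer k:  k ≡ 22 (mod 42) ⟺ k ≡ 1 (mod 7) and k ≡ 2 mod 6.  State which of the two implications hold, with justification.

Both directions fail.

[⇒] This fails: k = 22 gives 22 ≡ 22 (mod 42) but 22 ≡ 4 (mod 6), so the conjunction on the right does not hold.

[⇐] This fails: k = 8 satisfies both congruences on the right (8 ≡ 1 mod 7 and 8 ≡ 2 mod 6) yet 8 ≡ 8 (mod 42), not 22.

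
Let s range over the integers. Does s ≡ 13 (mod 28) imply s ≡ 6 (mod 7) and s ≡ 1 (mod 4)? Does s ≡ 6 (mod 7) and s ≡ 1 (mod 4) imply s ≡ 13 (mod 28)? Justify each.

Forward direction. Suppose s ≡ 13 (mod 28); write s = 28j + 13. Since 7 ∣ 28, reducing mod 7 gives s ≡ 13 ≡ 6 (mod 7); since 4 ∣ 28, reducing mod 4 gives s ≡ 13 ≡ 1 (mod 4).

Converse. If s ≡ 6 (mod 7) and s ≡ 1 (mod 4), then by the Chinese remainder theorem s ≡ 13 (mod 28). This is exactly s ≡ 13 (mod 28).

The biconditional holds.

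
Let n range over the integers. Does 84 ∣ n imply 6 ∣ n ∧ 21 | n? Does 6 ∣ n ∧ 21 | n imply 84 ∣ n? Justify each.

Only the forward direction holds.

(→) If 84 ∣ n, write n = 84q. Since 84 = 14·6, n = 6·(14q), so 6 ∣ n; and since 84 = 4·21, n = 21·(4q), so 21 ∣ n.

(←) This fails: take n = 42. Both 6 ∣ 42 and 21 ∣ 42, yet 42 is not a multiple of 84 (since 42 = 0·84 + 42), so 84 ∤ 42.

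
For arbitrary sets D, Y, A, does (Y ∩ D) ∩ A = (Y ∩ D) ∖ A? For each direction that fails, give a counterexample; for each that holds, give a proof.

(⊆) This inclusion fails. Take D = {1}, Y = {1}, A = {1}; then 1 ∈ (Y ∩ D) ∩ A but 1 ∉ (Y ∩ D) ∖ A.

(⊇) This inclusion fails. Take D = {1}, Y = {1}, A = ∅; then 1 ∈ (Y ∩ D) ∖ A but 1 ∉ (Y ∩ D) ∩ A.

Both inclusions fail.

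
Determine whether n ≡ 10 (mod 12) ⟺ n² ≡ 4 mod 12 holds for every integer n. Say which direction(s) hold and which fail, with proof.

The forward direction holds; the converse fails.

(→) Suppose n ≡ 10 (mod 12). Write n = 12j + 10. Then (12j + 10)² = 144j² + 240j + 100 = 12(12j² + 20j + 8) + 4, so n² ≡ 4 (mod 12).

(←) This fails: take n = 2. Then 2² = 4 ≡ 4 (mod 12), yet 2 ≡ 2 (mod 12), not 10.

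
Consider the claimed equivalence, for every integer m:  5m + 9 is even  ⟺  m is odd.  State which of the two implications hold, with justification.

Equivalent; both directions hold.

(→) Suppose 5m + 9 is even. Since 5 is odd, 5m and m have the same parity, so 5m + 9 ≡ m + 9 (mod 2). As 9 is odd, 5m + 9 is even exactly when m is odd. Thus m is odd.

(←) Conversely, suppose m is odd; write m = 2j + 1. Then 5m + 9 = 5·(2j + 1) + 9 = 2·5j + 14, which is even.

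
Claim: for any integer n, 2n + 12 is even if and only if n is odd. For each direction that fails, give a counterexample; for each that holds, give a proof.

(⟸) Suppose n is odd. Since 2 is even, 2n is even for every n, so 2n + 12 has the same parity as 12, which is even. Hence 2n + 12 is even.

(⟹) This fails: take n = 4. Then 2n + 12 = 20, which is even, yet n = 4 is even, not odd.

Only the reverse direction holds.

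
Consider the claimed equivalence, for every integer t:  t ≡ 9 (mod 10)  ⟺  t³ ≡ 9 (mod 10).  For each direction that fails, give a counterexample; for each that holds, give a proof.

Both directions hold.

Forward direction. Suppose t ≡ 9 (mod 10). Write t = 10j + 9. Then (10j + 9)³ = 1000j³ + 2700j² + 2430j + 729 = 10(100j³ + 270j² + 243j + 72) + 9, so t³ ≡ 9 (mod 10).

Converse. For the converse, argue contrapositively. If t ≢ 9 (mod 10), then t is congruent to one of 0, 1, 2, 3, 4, 5, 6, 7, 8 modulo 10, and these give t³ ≡ 0, 1, 8, 7, 4, 5, 6, 3, 2 respectively — never 9.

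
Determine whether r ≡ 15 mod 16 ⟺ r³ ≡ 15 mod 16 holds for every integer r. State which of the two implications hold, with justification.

(⇒) Suppose r ≡ 15 mod 16. Write r = 16j + 15. Then (16j + 15)³ = 4096j³ + 11520j² + 10800j + 3375 = 16(256j³ + 720j² + 675j + 210) + 15, so r³ ≡ 15 (mod 16).

(⇐) Conversely, suppose r³ ≡ 15 (mod 16). The only residue r in {0, …, 15} with r³ ≡ 15 (mod 16) is r = 15, so r ≡ 15 (mod 16).

The biconditional holds.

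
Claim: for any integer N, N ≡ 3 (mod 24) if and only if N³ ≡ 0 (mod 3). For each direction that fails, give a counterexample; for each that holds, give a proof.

Not equivalent: only (⇒) holds.

(⟹) Suppose N ≡ 3 (mod 24). Then N³ ≡ 3³ = 27 (mod 24), and since 3 ∣ 24, also N³ ≡ 0 (mod 3).

(⟸) This fails: take N = 0. Then 0³ = 0 ≡ 0 (mod 3), yet 0 ≡ 0 (mod 24), not 3.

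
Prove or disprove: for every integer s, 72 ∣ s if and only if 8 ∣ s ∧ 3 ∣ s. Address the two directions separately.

(⇒) holds; (⇐) fails.

[⇒] If 72 ∣ s, write s = 72q. Since 72 = 9·8, s = 8·(9q), so 8 ∣ s; and since 72 = 24·3, s = 3·(24q), so 3 ∣ s.

[⇐] This fails: take s = 24. Both 8 ∣ 24 and 3 ∣ 24, yet 24 is not a multiple of 72 (since 24 = 0·72 + 24), so 72 ∤ 24.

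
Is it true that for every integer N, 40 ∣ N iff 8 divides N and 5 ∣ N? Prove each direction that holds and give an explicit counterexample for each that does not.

(←) Suppose 8 ∣ N and 5 ∣ N. Any common multiple of 8 and 5 is a multiple of their lcm; here gcd(8, 5) = 1, so lcm(8, 5) = 8·5 = 40, so 40 ∣ N.

(→) If 40 ∣ N, write N = 40q. Since 40 = 5·8, N = 8·(5q), so 8 ∣ N; and since 40 = 8·5, N = 5·(8q), so 5 ∣ N.

The biconditional holds.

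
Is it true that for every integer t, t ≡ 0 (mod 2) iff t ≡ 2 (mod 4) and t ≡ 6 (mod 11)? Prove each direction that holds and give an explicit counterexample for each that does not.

Not equivalent: only (⇐) holds.

(⇒) This fails: t = 0 gives 0 ≡ 0 (mod 2) but 0 ≡ 0 (mod 4), so the conjunction on the right does not hold.

(⇐) Conversely, if t ≡ 2 (mod 4) and t ≡ 6 (mod 11), then by the Chinese remainder theorem t ≡ 6 (mod 44). Since 6 ≡ 0 (mod 2) and 2 ∣ 44, we get t ≡ 0 (mod 2).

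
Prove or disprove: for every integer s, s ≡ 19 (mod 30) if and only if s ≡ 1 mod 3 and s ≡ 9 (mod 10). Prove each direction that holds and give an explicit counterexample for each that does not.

The biconditional holds.

Forward direction. Suppose s ≡ 19 (mod 30); write s = 30j + 19. Since 3 ∣ 30, reducing mod 3 gives s ≡ 19 ≡ 1 (mod 3); since 10 ∣ 30, reducing mod 10 gives s ≡ 19 ≡ 9 (mod 10).

Converse. If s ≡ 1 (mod 3) and s ≡ 9 (mod 10), then by the Chinese remainder theorem s ≡ 19 (mod 30). This is exactly s ≡ 19 (mod 30).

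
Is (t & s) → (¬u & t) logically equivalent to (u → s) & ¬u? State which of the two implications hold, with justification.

(←) Assume the antecedent. If t is true, the antecedent forces (t = T, u = F, s = F) or (t = T, u = F, s = T), and (t & s) → (¬u & t) holds there. If t is false, (t & s) → (¬u & t) reduces to true regardless of the other variables. Either way (t & s) → (¬u & t) holds.

(→) This fails. Under t = F, u = T, s = F, the left side is true but the right side is false.

The forward direction fails; the converse holds.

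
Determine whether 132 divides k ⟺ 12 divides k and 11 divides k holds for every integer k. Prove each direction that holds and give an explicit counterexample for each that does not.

Both directions hold; the statement is true.

(→) If 132 ∣ k, write k = 132q. Since 132 = 11·12, k = 12·(11q), so 12 ∣ k; and since 132 = 12·11, k = 11·(12q), so 11 ∣ k.

(←) Suppose 12 ∣ k and 11 ∣ k. Any common multiple of 12 and 11 is a multiple of their lcm; here gcd(12, 11) = 1, so lcm(12, 11) = 12·11 = 132, so 132 ∣ k.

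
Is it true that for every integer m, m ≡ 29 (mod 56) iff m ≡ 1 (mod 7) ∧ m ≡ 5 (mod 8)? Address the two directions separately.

(→) Suppose m ≡ 29 (mod 56); write m = 56j + 29. Since 7 ∣ 56, reducing mod 7 gives m ≡ 29 ≡ 1 (mod 7); since 8 ∣ 56, reducing mod 8 gives m ≡ 29 ≡ 5 (mod 8).

(←) Conversely, if m ≡ 1 (mod 7) and m ≡ 5 (mod 8), then by the Chinese remainder theorem m ≡ 29 (mod 56). This is exactly m ≡ 29 (mod 56).

Equivalent; both directions hold.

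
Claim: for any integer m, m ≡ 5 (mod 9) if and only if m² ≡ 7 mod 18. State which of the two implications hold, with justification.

Both directions fail.

Forward direction. This fails: take m = 14. Then 14 ≡ 5 (mod 9), but 14² = 196 ≡ 16 (mod 18), not 7.

Converse. This fails: take m = 13. Then 13² = 169 ≡ 7 (mod 18), yet 13 ≡ 4 (mod 9), not 5.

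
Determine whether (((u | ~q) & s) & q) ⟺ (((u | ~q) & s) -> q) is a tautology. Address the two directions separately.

Only the forward direction holds.

(←) This fails. Under q = F, u = F, s = F, the left side is false but the right side is true.

(→) Assume the antecedent. If q is true, ((u | ~q) & s) -> q reduces to true regardless of the other variables. If q is false, the antecedent cannot hold. Either way ((u | ~q) & s) -> q holds.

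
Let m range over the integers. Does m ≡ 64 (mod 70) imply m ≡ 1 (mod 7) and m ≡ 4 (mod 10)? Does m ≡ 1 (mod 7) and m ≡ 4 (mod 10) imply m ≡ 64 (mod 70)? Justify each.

(⇒) Suppose m ≡ 64 (mod 70); write m = 70j + 64. Since 7 ∣ 70, reducing mod 7 gives m ≡ 64 ≡ 1 (mod 7); since 10 ∣ 70, reducing mod 10 gives m ≡ 64 ≡ 4 (mod 10).

(⇐) Conversely, if m ≡ 1 (mod 7) and m ≡ 4 (mod 10), then by the Chinese remainder theorem m ≡ 64 (mod 70). This is exactly m ≡ 64 (mod 70).

Equivalent; both directions hold.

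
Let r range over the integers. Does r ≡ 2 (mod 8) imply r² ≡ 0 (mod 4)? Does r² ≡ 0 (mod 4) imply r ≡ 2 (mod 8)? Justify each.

Only the forward direction holds.

Forward direction. Suppose r ≡ 2 (mod 8). Then r² ≡ 2² = 4 (mod 8), and since 4 ∣ 8, also r² ≡ 0 (mod 4).

Converse. This fails: take r = 0. Then 0² = 0 ≡ 0 (mod 4), yet 0 ≡ 0 (mod 8), not 2.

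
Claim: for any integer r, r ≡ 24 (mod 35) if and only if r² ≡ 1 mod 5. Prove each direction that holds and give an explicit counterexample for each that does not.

Only the forward implication holds.

Forward direction. Suppose r ≡ 24 (mod 35). Then r² ≡ 24² = 576 (mod 35), and since 5 ∣ 35, also r² ≡ 1 (mod 5).

Converse. This fails: take r = 1. Then 1² = 1 ≡ 1 (mod 5), yet 1 ≡ 1 (mod 35), not 24.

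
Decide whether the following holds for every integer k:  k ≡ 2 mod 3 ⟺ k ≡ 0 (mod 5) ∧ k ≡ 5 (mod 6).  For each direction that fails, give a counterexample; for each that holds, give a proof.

Only the converse holds.

(→) This fails: k = 2 gives 2 ≡ 2 (mod 3) but 2 ≡ 2 (mod 5), so the conjunction on the right does not hold.

(←) Conversely, if k ≡ 0 (mod 5) and k ≡ 5 (mod 6), then by the Chinese remainder theorem k ≡ 5 (mod 30). Since 5 ≡ 2 (mod 3) and 3 ∣ 30, we get k ≡ 2 (mod 3).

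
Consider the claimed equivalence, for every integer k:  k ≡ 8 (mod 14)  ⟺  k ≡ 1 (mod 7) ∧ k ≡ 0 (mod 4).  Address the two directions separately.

[⇒] This fails: k = 22 gives 22 ≡ 8 (mod 14) but 22 ≡ 2 (mod 4), so the conjunction on the right does not hold.

[⇐] Conversely, if k ≡ 1 (mod 7) and k ≡ 0 (mod 4), then by the Chinese remainder theorem k ≡ 8 (mod 28). Since 8 ≡ 8 (mod 14) and 14 ∣ 28, we get k ≡ 8 (mod 14).

Not equivalent: only (⇐) holds.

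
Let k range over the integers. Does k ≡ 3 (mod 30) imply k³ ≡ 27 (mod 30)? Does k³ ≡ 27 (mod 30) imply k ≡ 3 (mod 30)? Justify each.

The biconditional holds.

[⇒] Suppose k ≡ 3 (mod 30). Write k = 30j + 3. Then (30j + 3)³ = 27000j³ + 8100j² + 810j + 27 = 30(900j³ + 270j² + 27j) + 27, so k³ ≡ 27 (mod 30).

[⇐] Conversely, suppose k³ ≡ 27 (mod 30). The only residue r in {0, …, 29} with r³ ≡ 27 (mod 30) is r = 3, so k ≡ 3 (mod 30).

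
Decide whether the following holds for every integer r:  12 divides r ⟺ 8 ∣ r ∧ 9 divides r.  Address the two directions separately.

(⇒) This fails: take r = 12. Certainly 12 ∣ 12, but 8 ∤ 12.

(⇐) Suppose 8 ∣ r and 9 ∣ r. Any common multiple of 8 and 9 is a multiple of their lcm; here gcd(8, 9) = 1, so lcm(8, 9) = 8·9 = 72, so 72 ∣ r. Since 12 ∣ 72, it follows that 12 ∣ r.

Only the reverse direction holds.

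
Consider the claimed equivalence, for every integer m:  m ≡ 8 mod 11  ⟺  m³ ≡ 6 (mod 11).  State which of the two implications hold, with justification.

(⟹) Suppose m ≡ 8 mod 11. Write m = 11j + 8. Then (11j + 8)³ = 1331j³ + 2904j² + 2112j + 512 = 11(121j³ + 264j² + 192j + 46) + 6, so m³ ≡ 6 (mod 11).

(⟸) For the converse, argue contrapositively. If m ≢ 8 (mod 11), then m is congruent to one of 0, 1, 2, 3, 4, 5, 6, 7, 9, 10 modulo 11, and these give m³ ≡ 0, 1, 8, 5, 9, 4, 7, 2, 3, 10 respectively — never 6.

The biconditional holds.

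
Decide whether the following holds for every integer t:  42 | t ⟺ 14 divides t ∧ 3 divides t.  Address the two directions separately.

(⇒) If 42 ∣ t, write t = 42q. Since 42 = 3·14, t = 14·(3q), so 14 ∣ t; and since 42 = 14·3, t = 3·(14q), so 3 ∣ t.

(⇐) Suppose 14 ∣ t and 3 ∣ t. Any common multiple of 14 and 3 is a multiple of their lcm; here gcd(14, 3) = 1, so lcm(14, 3) = 14·3 = 42, so 42 ∣ t.

Equivalent; both directions hold.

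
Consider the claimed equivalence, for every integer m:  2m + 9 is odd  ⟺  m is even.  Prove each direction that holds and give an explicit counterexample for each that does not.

Only the converse holds.

(⇒) This fails: take m = 1. Then 2m + 9 = 11, which is odd, yet m = 1 is odd, not even.

(⇐) Suppose m is even. Since 2 is even, 2m is even for every m, so 2m + 9 has the same parity as 9, which is odd. Hence 2m + 9 is odd.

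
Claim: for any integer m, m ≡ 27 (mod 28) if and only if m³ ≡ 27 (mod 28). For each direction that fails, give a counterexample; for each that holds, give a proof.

(⟹) Suppose m ≡ 27 (mod 28). Write m = 28j + 27. Then (28j + 27)³ = 21952j³ + 63504j² + 61236j + 19683 = 28(784j³ + 2268j² + 2187j + 702) + 27, so m³ ≡ 27 (mod 28).

(⟸) This fails: take m = 3. Then 3³ = 27 ≡ 27 (mod 28), yet 3 ≡ 3 (mod 28), not 27.

Only the forward implication holds.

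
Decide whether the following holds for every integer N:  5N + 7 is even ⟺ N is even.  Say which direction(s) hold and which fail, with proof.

(⟹) This fails: N = 7 gives 5N + 7 = 42, which is even, but 7 is odd, not even.

(⟸) This also fails: N = 0 is even, but 5N + 7 = 7 is odd, not even.

Neither direction holds.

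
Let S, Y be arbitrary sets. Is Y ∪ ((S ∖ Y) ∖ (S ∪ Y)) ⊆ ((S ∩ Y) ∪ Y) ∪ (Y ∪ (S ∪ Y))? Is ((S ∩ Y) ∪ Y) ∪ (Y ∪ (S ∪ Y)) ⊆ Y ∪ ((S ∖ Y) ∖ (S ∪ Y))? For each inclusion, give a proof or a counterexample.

Forward inclusion. Let x ∈ Y ∪ ((S ∖ Y) ∖ (S ∪ Y)). Then either x ∈ Y and x ∉ S; or x ∈ S ∩ Y. In each case x ∈ ((S ∩ Y) ∪ Y) ∪ (Y ∪ (S ∪ Y)), so Y ∪ ((S ∖ Y) ∖ (S ∪ Y)) ⊆ ((S ∩ Y) ∪ Y) ∪ (Y ∪ (S ∪ Y)).

Reverse inclusion. This inclusion fails. Take S = {1}, Y = ∅; then 1 ∈ ((S ∩ Y) ∪ Y) ∪ (Y ∪ (S ∪ Y)) but 1 ∉ Y ∪ ((S ∖ Y) ∖ (S ∪ Y)).

(⊆) holds; (⊇) fails.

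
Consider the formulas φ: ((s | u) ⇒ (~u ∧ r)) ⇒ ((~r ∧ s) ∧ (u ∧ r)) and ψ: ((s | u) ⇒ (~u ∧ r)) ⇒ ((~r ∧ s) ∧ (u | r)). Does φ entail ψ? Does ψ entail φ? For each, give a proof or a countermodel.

(⟹) Assume the antecedent. If u is true, the consequent reduces to true regardless of the other variables. If u is false, the antecedent forces (r = F, u = F, s = T), and the consequent holds there. Either way the consequent holds.

(⟸) Assume the antecedent. If u is true, the consequent reduces to true regardless of the other variables. If u is false, the antecedent forces (r = F, u = F, s = T), and the consequent holds there. Either way the consequent holds.

The biconditional holds.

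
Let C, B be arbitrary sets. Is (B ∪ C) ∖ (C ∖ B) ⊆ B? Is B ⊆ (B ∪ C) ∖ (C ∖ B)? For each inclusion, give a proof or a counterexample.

(⊆) Let x ∈ (B ∪ C) ∖ (C ∖ B). Then either x ∈ B and x ∉ C; or x ∈ C ∩ B. In each case x ∈ B, so (B ∪ C) ∖ (C ∖ B) ⊆ B.

(⊇) Let x ∈ B. Then either x ∈ B and x ∉ C; or x ∈ C ∩ B. In each case x ∈ (B ∪ C) ∖ (C ∖ B), so B ⊆ (B ∪ C) ∖ (C ∖ B).

The two sets are equal.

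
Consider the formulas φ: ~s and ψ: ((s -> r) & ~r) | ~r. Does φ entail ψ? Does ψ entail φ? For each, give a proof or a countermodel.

Forward direction. This fails. Under s = F, r = T, the left side is true but the right side is false.

Converse. This fails. Under s = T, r = F, the left side is false but the right side is true.

Both directions fail.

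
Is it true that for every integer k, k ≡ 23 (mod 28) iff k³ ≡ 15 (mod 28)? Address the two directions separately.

Only the forward direction holds.

Forward direction. Suppose k ≡ 23 (mod 28). Write k = 28j + 23. Then (28j + 23)³ = 21952j³ + 54096j² + 44436j + 12167 = 28(784j³ + 1932j² + 1587j + 434) + 15, so k³ ≡ 15 (mod 28).

Converse. This fails: take k = 11. Then 11³ = 1331 ≡ 15 (mod 28), yet 11 ≡ 11 (mod 28), not 23.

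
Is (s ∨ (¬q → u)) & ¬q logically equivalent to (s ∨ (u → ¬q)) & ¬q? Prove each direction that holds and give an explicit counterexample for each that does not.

(⟹) Assume the antecedent. If q is true, the antecedent cannot hold. If q is false, (s ∨ (u → ¬q)) & ¬q reduces to true regardless of the other variables. Either way (s ∨ (u → ¬q)) & ¬q holds.

(⟸) This fails. Under q = F, u = F, s = F, the left side is false but the right side is true.

Only the forward direction holds.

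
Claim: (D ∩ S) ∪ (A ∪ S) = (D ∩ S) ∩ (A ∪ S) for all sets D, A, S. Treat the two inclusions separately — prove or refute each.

Forward inclusion. This inclusion fails. Take D = ∅, A = {1}, S = ∅; then 1 ∈ (D ∩ S) ∪ (A ∪ S) but 1 ∉ (D ∩ S) ∩ (A ∪ S).

Reverse inclusion. Let x ∈ (D ∩ S) ∩ (A ∪ S). Then either x ∈ D ∩ S and x ∉ A; or x ∈ D ∩ A ∩ S. In each case x ∈ (D ∩ S) ∪ (A ∪ S), so (D ∩ S) ∩ (A ∪ S) ⊆ (D ∩ S) ∪ (A ∪ S).

The sets are not equal: only the reverse inclusion holds.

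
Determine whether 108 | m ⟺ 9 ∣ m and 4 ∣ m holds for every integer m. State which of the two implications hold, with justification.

(→) If 108 ∣ m, write m = 108q. Since 108 = 12·9, m = 9·(12q), so 9 ∣ m; and since 108 = 27·4, m = 4·(27q), so 4 ∣ m.

(←) This fails: take m = 36. Both 9 ∣ 36 and 4 ∣ 36, yet 36 is not a multiple of 108 (since 36 = 0·108 + 36), so 108 ∤ 36.

(⇒) holds; (⇐) fails.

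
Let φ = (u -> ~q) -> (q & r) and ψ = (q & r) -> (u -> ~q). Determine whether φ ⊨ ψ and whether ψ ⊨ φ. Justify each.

Neither implication holds.

(→) This fails. Under r = T, q = T, u = T, the left side is true but the right side is false.

(←) This fails. Under r = F, q = F, u = F, the left side is false but the right side is true.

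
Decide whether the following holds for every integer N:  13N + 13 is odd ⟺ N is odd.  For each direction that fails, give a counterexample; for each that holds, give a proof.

[⇒] This fails: N = 0 gives 13N + 13 = 13, which is odd, but 0 is even, not odd.

[⇐] This also fails: N = 3 is odd, but 13N + 13 = 52 is even, not odd.

(⇒) fails and (⇐) fails.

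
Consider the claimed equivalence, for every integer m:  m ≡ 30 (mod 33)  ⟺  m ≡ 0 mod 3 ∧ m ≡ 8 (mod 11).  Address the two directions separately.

Both implications hold.

Forward direction. Suppose m ≡ 30 (mod 33); write m = 33j + 30. Since 3 ∣ 33, reducing mod 3 gives m ≡ 30 ≡ 0 (mod 3); since 11 ∣ 33, reducing mod 11 gives m ≡ 30 ≡ 8 (mod 11).

Converse. If m ≡ 0 (mod 3) and m ≡ 8 (mod 11), then by the Chinese remainder theorem m ≡ 30 (mod 33). This is exactly m ≡ 30 (mod 33).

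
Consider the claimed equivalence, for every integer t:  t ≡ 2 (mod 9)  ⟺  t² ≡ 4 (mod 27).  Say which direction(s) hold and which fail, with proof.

Neither implication holds.

(→) This fails: take t = 11. Then 11 ≡ 2 (mod 9), but 11² = 121 ≡ 13 (mod 27), not 4.

(←) This fails: take t = 25. Then 25² = 625 ≡ 4 (mod 27), yet 25 ≡ 7 (mod 9), not 2.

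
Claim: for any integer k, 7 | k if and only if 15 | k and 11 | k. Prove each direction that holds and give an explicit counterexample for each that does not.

(⇒) This fails: take k = 7. Certainly 7 ∣ 7, but 15 ∤ 7.

(⇐) This fails: take k = 165. Both 15 ∣ 165 and 11 ∣ 165, yet 165 is not a multiple of 7 (since 165 = 23·7 + 4), so 7 ∤ 165.

Both directions fail.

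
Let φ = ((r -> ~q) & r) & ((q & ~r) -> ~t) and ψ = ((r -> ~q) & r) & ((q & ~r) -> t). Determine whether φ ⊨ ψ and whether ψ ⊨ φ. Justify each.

Converse. Assume the antecedent. If q is true, the antecedent cannot hold. If q is false, the antecedent forces (q = F, t = F, r = T) or (q = F, t = T, r = T), and the consequent holds there. Either way the consequent holds.

Forward direction. Assume the antecedent. If q is true, the antecedent cannot hold. If q is false, the antecedent forces (q = F, t = F, r = T) or (q = F, t = T, r = T), and the consequent holds there. Either way the consequent holds.

Both directions hold.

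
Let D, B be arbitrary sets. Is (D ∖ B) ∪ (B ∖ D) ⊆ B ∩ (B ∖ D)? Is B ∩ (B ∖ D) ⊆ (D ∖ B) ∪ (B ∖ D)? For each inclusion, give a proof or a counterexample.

Only the reverse inclusion holds.

Forward inclusion. This inclusion fails. Take D = {1}, B = ∅; then 1 ∈ (D ∖ B) ∪ (B ∖ D) but 1 ∉ B ∩ (B ∖ D).

Reverse inclusion. Let x ∈ B ∩ (B ∖ D). Then x ∈ B and x ∉ D, from which x ∈ (D ∖ B) ∪ (B ∖ D).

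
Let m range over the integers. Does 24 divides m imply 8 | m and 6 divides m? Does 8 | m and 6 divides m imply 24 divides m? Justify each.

(⇒) If 24 ∣ m, write m = 24q. Since 24 = 3·8, m = 8·(3q), so 8 ∣ m; and since 24 = 4·6, m = 6·(4q), so 6 ∣ m.

(⇐) Suppose 8 ∣ m and 6 ∣ m. Any common multiple of 8 and 6 is a multiple of their lcm; here lcm(8, 6) = 8·6/gcd(8, 6) = 48/2 = 24, so 24 ∣ m.

The biconditional holds.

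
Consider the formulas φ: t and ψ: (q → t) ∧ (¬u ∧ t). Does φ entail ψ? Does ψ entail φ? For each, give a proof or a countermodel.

(⇒) fails; (⇐) holds.

(⇐) Assume the antecedent. If u is true, the antecedent cannot hold. If u is false, the antecedent forces (u = F, t = T, q = F) or (u = F, t = T, q = T), and t holds there. Either way t holds.

(⇒) This fails. Under u = T, t = T, q = F, the left side is true but the right side is false.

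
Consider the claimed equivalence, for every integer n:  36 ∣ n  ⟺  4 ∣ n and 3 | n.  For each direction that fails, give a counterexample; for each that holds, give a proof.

Only the forward direction holds.

(⇒) If 36 ∣ n, write n = 36q. Since 36 = 9·4, n = 4·(9q), so 4 ∣ n; and since 36 = 12·3, n = 3·(12q), so 3 ∣ n.

(⇐) This fails: take n = 12. Both 4 ∣ 12 and 3 ∣ 12, yet 12 is not a multiple of 36 (since 12 = 0·36 + 12), so 36 ∤ 12.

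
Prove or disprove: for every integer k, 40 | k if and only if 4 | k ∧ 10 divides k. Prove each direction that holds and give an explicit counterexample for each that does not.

(→) If 40 ∣ k, write k = 40q. Since 40 = 10·4, k = 4·(10q), so 4 ∣ k; and since 40 = 4·10, k = 10·(4q), so 10 ∣ k.

(←) This fails: take k = 20. Both 4 ∣ 20 and 10 ∣ 20, yet 20 is not a multiple of 40 (since 20 = 0·40 + 20), so 40 ∤ 20.

Only the forward direction holds.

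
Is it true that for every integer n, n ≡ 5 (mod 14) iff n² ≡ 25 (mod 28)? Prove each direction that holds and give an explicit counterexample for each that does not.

(←) This fails: take n = 9. Then 9² = 81 ≡ 25 (mod 28), yet 9 ≡ 9 (mod 14), not 5.

(→) Suppose n ≡ 5 (mod 14). Working modulo 28, n ∈ {5, 19}; for each such r, r² ≡ 25 (mod 28).

(⇒) holds; (⇐) fails.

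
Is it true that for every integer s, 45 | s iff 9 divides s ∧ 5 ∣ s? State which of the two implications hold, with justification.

Both directions hold; the statement is true.

(⟸) Suppose 9 ∣ s and 5 ∣ s. Any common multiple of 9 and 5 is a multiple of their lcm; here gcd(9, 5) = 1, so lcm(9, 5) = 9·5 = 45, so 45 ∣ s.

(⟹) If 45 ∣ s, write s = 45q. Since 45 = 5·9, s = 9·(5q), so 9 ∣ s; and since 45 = 9·5, s = 5·(9q), so 5 ∣ s.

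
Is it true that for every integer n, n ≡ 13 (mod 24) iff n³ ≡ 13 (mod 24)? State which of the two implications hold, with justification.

Forward direction. Suppose n ≡ 13 (mod 24). Write n = 24j + 13. Then (24j + 13)³ = 13824j³ + 22464j² + 12168j + 2197 = 24(576j³ + 936j² + 507j + 91) + 13, so n³ ≡ 13 (mod 24).

Converse. Suppose n³ ≡ 13 (mod 24). The only residue r in {0, …, 23} with r³ ≡ 13 (mod 24) is r = 13, so n ≡ 13 (mod 24).

Both directions hold.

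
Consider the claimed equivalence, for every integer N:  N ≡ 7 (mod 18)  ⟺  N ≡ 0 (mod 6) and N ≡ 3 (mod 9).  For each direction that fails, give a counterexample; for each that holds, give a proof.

(⇒) fails and (⇐) fails.

(⟹) This fails: N = 7 gives 7 ≡ 7 (mod 18) but 7 ≡ 1 (mod 6), so the conjunction on the right does not hold.

(⟸) This fails: N = 12 satisfies both congruences on the right (12 ≡ 0 mod 6 and 12 ≡ 3 mod 9) yet 12 ≡ 12 (mod 18), not 7.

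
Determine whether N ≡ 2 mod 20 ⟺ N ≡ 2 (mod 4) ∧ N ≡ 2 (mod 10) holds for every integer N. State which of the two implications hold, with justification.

[⇒] Suppose N ≡ 2 (mod 20); write N = 20j + 2. Since 4 ∣ 20, reducing mod 4 gives N ≡ 2 (mod 4); since 10 ∣ 20, reducing mod 10 gives N ≡ 2 (mod 10).

[⇐] Conversely, if N ≡ 2 (mod 4) and N ≡ 2 (mod 10), then by the Chinese remainder theorem N ≡ 2 (mod 20). This is exactly N ≡ 2 (mod 20).

Equivalent; both directions hold.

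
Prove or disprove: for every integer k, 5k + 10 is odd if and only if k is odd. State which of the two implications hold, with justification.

Both implications hold.

(→) Suppose 5k + 10 is odd. Since 5 is odd, 5k and k have the same parity, so 5k + 10 ≡ k + 10 (mod 2). As 10 is even, 5k + 10 is odd exactly when k is odd. Thus k is odd.

(←) Conversely, suppose k is odd; write k = 2j + 1. Then 5k + 10 = 5·(2j + 1) + 10 = 2·5j + 15, which is odd.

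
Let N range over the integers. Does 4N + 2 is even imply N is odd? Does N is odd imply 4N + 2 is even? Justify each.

(⟸) Suppose N is odd. Since 4 is even, 4N is even for every N, so 4N + 2 has the same parity as 2, which is even. Hence 4N + 2 is even.

(⟹) This fails: take N = 0. Then 4N + 2 = 2, which is even, yet N = 0 is even, not odd.

Only the converse holds.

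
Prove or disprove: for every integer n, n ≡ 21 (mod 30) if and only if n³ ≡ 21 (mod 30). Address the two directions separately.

Both directions hold; the statement is true.

Forward direction. Suppose n ≡ 21 (mod 30). Write n = 30j + 21. Then (30j + 21)³ = 27000j³ + 56700j² + 39690j + 9261 = 30(900j³ + 1890j² + 1323j + 308) + 21, so n³ ≡ 21 (mod 30).

Converse. Suppose n³ ≡ 21 (mod 30). The only residue r in {0, …, 29} with r³ ≡ 21 (mod 30) is r = 21, so n ≡ 21 (mod 30).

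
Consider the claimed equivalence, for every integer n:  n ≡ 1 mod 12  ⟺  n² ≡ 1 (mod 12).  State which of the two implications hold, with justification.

The forward direction holds; the converse fails.

(⟹) Suppose n ≡ 1 mod 12. Write n = 12j + 1. Then (12j + 1)² = 144j² + 24j + 1 = 12(12j² + 2j) + 1, so n² ≡ 1 (mod 12).

(⟸) This fails: take n = 5. Then 5² = 25 ≡ 1 (mod 12), yet 5 ≡ 5 (mod 12), not 1.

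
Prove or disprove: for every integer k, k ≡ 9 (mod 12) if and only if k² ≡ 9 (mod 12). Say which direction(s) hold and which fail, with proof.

Only the forward implication holds.

(→) Suppose k ≡ 9 (mod 12). Write k = 12j + 9. Then (12j + 9)² = 144j² + 216j + 81 = 12(12j² + 18j + 6) + 9, so k² ≡ 9 (mod 12).

(←) This fails: take k = 3. Then 3² = 9 ≡ 9 (mod 12), yet 3 ≡ 3 (mod 12), not 9.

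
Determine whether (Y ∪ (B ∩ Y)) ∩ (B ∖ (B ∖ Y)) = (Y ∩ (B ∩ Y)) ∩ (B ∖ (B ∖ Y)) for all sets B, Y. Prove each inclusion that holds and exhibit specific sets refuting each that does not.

The two sets are equal.

Forward inclusion. Let x ∈ (Y ∪ (B ∩ Y)) ∩ (B ∖ (B ∖ Y)). Then x ∈ B ∩ Y, from which x ∈ (Y ∩ (B ∩ Y)) ∩ (B ∖ (B ∖ Y)).

Reverse inclusion. Let x ∈ (Y ∩ (B ∩ Y)) ∩ (B ∖ (B ∖ Y)). Then x ∈ B ∩ Y, from which x ∈ (Y ∪ (B ∩ Y)) ∩ (B ∖ (B ∖ Y)).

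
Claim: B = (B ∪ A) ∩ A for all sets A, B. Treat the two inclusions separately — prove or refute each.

Forward inclusion. This inclusion fails. Take A = ∅, B = {1}; then 1 ∈ B but 1 ∉ (B ∪ A) ∩ A.

Reverse inclusion. This inclusion fails. Take A = {1}, B = ∅; then 1 ∈ (B ∪ A) ∩ A but 1 ∉ B.

Both inclusions fail.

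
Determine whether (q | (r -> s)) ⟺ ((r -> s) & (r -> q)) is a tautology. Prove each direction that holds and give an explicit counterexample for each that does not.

Only the reverse direction holds.

(⇐) Assume the antecedent. If q is true, q | (r -> s) reduces to true regardless of the other variables. If q is false, the antecedent forces (q = F, r = F, s = F) or (q = F, r = F, s = T), and q | (r -> s) holds there. Either way q | (r -> s) holds.

(⇒) This fails. Under q = T, r = T, s = F, the left side is true but the right side is false.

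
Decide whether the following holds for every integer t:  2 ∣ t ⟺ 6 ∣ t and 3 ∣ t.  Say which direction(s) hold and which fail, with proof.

(⟹) This fails: take t = 2. Certainly 2 ∣ 2, but 6 ∤ 2.

(⟸) Suppose 6 ∣ t and 3 ∣ t. Any common multiple of 6 and 3 is a multiple of their lcm; here lcm(6, 3) = 6·3/gcd(6, 3) = 18/3 = 6, so 6 ∣ t. Since 2 ∣ 6, it follows that 2 ∣ t.

(⇒) fails; (⇐) holds.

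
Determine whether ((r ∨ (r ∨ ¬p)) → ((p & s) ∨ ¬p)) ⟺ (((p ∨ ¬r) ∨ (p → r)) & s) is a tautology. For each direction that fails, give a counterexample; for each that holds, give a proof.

[⇒] This fails. Under s = F, r = F, p = F, the left side is true but the right side is false.

[⇐] Assume the antecedent. If s is true, the consequent reduces to true regardless of the other variables. If s is false, the antecedent cannot hold. Either way the consequent holds.

The forward direction fails; the converse holds.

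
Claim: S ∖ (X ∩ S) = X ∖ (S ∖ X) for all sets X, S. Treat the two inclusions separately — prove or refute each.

(⊆) fails and (⊇) fails.

Forward inclusion. This inclusion fails. Take X = ∅, S = {1}; then 1 ∈ S ∖ (X ∩ S) but 1 ∉ X ∖ (S ∖ X).

Reverse inclusion. This inclusion fails. Take X = {1}, S = ∅; then 1 ∈ X ∖ (S ∖ X) but 1 ∉ S ∖ (X ∩ S).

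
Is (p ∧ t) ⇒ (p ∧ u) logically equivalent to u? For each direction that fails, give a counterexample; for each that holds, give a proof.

Only the converse holds.

(⟸) Assume the antecedent. If p is true, the antecedent forces (p = T, t = F, u = T) or (p = T, t = T, u = T), and (p ∧ t) ⇒ (p ∧ u) holds there. If p is false, (p ∧ t) ⇒ (p ∧ u) reduces to true regardless of the other variables. Either way (p ∧ t) ⇒ (p ∧ u) holds.

(⟹) This fails. Under p = F, t = F, u = F, the left side is true but the right side is false.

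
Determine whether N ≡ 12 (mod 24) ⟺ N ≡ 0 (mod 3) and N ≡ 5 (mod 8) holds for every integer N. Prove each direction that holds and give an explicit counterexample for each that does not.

(⇒) This fails: N = 12 gives 12 ≡ 12 (mod 24) but 12 ≡ 4 (mod 8), so the conjunction on the right does not hold.

(⇐) This fails: N = 21 satisfies both congruences on the right (21 ≡ 0 mod 3 and 21 ≡ 5 mod 8) yet 21 ≡ 21 (mod 24), not 12.

(⇒) fails and (⇐) fails.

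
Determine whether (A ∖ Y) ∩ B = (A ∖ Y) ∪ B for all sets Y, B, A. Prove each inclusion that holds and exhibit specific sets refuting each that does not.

Only the forward inclusion holds.

(⊆) Let x ∈ (A ∖ Y) ∩ B. Then x ∈ B ∩ A and x ∉ Y, from which x ∈ (A ∖ Y) ∪ B.

(⊇) This inclusion fails. Take Y = ∅, B = {1}, A = ∅; then 1 ∈ (A ∖ Y) ∪ B but 1 ∉ (A ∖ Y) ∩ B.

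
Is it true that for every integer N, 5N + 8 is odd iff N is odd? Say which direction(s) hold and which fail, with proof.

Both directions hold; the statement is true.

(⟹) Suppose 5N + 8 is odd. Since 5 is odd, 5N and N have the same parity, so 5N + 8 ≡ N + 8 (mod 2). As 8 is even, 5N + 8 is odd exactly when N is odd. Thus N is odd.

(⟸) Conversely, suppose N is odd; write N = 2j + 1. Then 5N + 8 = 5·(2j + 1) + 8 = 2·5j + 13, which is odd.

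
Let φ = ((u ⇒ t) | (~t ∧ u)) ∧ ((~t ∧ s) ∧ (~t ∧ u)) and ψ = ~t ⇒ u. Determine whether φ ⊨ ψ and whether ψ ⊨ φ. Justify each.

Only the forward direction holds.

[⇒] Assume the antecedent. If u is true, ~t ⇒ u reduces to true regardless of the other variables. If u is false, the antecedent cannot hold. Either way ~t ⇒ u holds.

[⇐] This fails. Under u = T, t = F, s = F, the left side is false but the right side is true.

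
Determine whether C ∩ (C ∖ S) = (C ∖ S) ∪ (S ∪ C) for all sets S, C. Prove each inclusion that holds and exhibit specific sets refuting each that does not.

(⟹) Let x ∈ C ∩ (C ∖ S). Then x ∈ C and x ∉ S, from which x ∈ (C ∖ S) ∪ (S ∪ C).

(⟸) This inclusion fails. Take S = {1}, C = ∅; then 1 ∈ (C ∖ S) ∪ (S ∪ C) but 1 ∉ C ∩ (C ∖ S).

The sets are not equal: only the forward inclusion holds.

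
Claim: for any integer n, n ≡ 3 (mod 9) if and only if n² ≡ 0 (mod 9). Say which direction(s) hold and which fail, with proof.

(⇒) holds; (⇐) fails.

(⇒) Suppose n ≡ 3 (mod 9). Write n = 9j + 3. Then (9j + 3)² = 81j² + 54j + 9 = 9(9j² + 6j + 1) + 0, so n² ≡ 0 (mod 9).

(⇐) This fails: take n = 0. Then 0² = 0 ≡ 0 (mod 9), yet 0 ≡ 0 (mod 9), not 3.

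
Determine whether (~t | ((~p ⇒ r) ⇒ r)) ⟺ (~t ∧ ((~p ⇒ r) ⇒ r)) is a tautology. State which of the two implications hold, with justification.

Not equivalent: only (⇐) holds.

[⇒] This fails. Under t = T, r = F, p = F, the left side is true but the right side is false.

[⇐] Assume the antecedent. If t is true, the antecedent cannot hold. If t is false, ~t | ((~p ⇒ r) ⇒ r) reduces to true regardless of the other variables. Either way ~t | ((~p ⇒ r) ⇒ r) holds.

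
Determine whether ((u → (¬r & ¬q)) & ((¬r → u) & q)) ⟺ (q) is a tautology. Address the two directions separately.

(⇒) Assume the antecedent. If r is true, the antecedent forces (r = T, u = F, q = T), and q holds there. If r is false, the antecedent cannot hold. Either way q holds.

(⇐) This fails. Under r = F, u = F, q = T, the left side is false but the right side is true.

Only the forward direction holds.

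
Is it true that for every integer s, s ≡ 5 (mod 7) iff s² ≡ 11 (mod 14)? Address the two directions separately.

(⇒) This fails: take s = 12. Then 12 ≡ 5 (mod 7), but 12² = 144 ≡ 4 (mod 14), not 11.

(⇐) This fails: take s = 9. Then 9² = 81 ≡ 11 (mod 14), yet 9 ≡ 2 (mod 7), not 5.

Neither implication holds.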